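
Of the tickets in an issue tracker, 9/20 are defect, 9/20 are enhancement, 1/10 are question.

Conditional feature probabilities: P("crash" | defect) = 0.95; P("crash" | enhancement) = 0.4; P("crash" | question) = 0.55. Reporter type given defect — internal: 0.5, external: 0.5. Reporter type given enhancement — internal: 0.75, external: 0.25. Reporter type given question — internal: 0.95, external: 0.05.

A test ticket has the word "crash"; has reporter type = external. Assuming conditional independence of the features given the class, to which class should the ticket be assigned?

defect

defect: 0.45 × 0.95 × 0.5 = 0.21375
enhancement: 0.45 × 0.4 × 0.25 = 0.045
question: 0.1 × 0.55 × 0.05 = 0.00275
Highest score → defect.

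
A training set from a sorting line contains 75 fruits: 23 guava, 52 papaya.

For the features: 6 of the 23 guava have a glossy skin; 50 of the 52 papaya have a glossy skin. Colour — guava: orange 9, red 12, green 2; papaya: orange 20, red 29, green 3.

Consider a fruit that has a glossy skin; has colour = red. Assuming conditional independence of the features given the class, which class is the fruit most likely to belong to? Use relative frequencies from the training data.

guava: (23/75) × (6/23) × (12/23) ≈ 0.0417391
papaya: (52/75) × (50/52) × (29/52) ≈ 0.371795
Highest score → papaya.

papaya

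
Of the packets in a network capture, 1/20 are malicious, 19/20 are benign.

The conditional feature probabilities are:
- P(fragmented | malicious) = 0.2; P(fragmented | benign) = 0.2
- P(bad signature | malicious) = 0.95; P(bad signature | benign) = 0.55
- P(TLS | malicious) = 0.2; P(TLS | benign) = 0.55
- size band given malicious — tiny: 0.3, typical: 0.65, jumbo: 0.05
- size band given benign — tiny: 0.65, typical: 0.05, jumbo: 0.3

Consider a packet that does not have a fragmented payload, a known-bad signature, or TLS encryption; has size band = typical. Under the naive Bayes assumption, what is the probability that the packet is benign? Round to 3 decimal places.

0.881

malicious: 0.05 × (1−0.2) × (1−0.95) × (1−0.2) × 0.65 = 0.00104
benign: 0.95 × (1−0.2) × (1−0.55) × (1−0.55) × 0.05 = 0.007695
P(benign | x) = 0.007695 / 0.008735 ≈ 0.881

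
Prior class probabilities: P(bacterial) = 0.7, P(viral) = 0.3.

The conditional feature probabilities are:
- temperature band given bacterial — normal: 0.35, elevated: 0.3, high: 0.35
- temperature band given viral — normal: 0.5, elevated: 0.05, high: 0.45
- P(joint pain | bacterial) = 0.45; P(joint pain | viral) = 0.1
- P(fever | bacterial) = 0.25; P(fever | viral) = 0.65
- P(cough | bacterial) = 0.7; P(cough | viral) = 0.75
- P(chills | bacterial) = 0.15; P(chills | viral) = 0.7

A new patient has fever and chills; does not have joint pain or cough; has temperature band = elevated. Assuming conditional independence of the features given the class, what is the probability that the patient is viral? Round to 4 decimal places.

0.5417

bacterial: 0.7 × 0.3 × (1−0.45) × 0.25 × (1−0.7) × 0.15 = 0.001299375
viral: 0.3 × 0.05 × (1−0.1) × 0.65 × (1−0.75) × 0.7 = 0.001535625
P(viral | x) = 0.001535625 / 0.002835 ≈ 0.5417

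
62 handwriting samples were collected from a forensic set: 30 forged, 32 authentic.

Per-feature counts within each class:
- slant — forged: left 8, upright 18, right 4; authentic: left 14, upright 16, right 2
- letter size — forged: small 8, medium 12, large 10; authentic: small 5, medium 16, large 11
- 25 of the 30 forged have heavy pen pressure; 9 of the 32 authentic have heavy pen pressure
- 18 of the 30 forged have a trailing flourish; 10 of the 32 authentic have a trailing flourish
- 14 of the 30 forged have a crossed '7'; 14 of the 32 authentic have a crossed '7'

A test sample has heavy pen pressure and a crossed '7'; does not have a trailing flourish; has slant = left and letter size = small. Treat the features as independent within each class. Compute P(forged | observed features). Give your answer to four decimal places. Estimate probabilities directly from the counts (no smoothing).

forged: (30/62) × (8/30) × (8/30) × (25/30) × (12/30) × (14/30) ≈ 0.00535245
authentic: (32/62) × (14/32) × (5/32) × (9/32) × (22/32) × (14/32) ≈ 0.00298469
P(forged | x) = 0.00535245 / 0.00833714 ≈ 0.6420

0.6420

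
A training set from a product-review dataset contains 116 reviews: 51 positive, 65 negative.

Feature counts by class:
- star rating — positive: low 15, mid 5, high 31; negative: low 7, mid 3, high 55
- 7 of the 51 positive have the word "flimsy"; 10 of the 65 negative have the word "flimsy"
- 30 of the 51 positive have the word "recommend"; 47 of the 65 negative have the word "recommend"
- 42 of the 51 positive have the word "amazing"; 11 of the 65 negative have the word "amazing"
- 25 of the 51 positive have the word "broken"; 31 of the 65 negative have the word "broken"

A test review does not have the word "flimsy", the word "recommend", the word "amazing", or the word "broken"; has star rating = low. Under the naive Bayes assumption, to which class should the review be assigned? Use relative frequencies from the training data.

negative

positive: (51/116) × (15/51) × (44/51) × (21/51) × (9/51) × (26/51) ≈ 0.00413276
negative: (65/116) × (7/65) × (55/65) × (18/65) × (54/65) × (34/65) ≈ 0.00614461
Highest score → negative.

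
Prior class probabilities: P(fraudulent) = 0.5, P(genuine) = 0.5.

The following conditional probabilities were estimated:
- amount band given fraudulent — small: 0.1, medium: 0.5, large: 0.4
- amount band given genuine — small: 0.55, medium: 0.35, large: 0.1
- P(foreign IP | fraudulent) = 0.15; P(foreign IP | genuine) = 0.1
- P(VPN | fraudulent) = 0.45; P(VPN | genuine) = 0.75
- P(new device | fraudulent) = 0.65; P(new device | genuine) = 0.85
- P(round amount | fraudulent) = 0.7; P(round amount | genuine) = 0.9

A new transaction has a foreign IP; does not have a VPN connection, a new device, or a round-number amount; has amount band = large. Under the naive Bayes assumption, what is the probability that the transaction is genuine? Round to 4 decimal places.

fraudulent: 0.5 × 0.4 × 0.15 × (1−0.45) × (1−0.65) × (1−0.7) = 0.0017325
genuine: 0.5 × 0.1 × 0.1 × (1−0.75) × (1−0.85) × (1−0.9) = 0.00001875
P(genuine | x) = 0.00001875 / 0.00175125 ≈ 0.0107

0.0107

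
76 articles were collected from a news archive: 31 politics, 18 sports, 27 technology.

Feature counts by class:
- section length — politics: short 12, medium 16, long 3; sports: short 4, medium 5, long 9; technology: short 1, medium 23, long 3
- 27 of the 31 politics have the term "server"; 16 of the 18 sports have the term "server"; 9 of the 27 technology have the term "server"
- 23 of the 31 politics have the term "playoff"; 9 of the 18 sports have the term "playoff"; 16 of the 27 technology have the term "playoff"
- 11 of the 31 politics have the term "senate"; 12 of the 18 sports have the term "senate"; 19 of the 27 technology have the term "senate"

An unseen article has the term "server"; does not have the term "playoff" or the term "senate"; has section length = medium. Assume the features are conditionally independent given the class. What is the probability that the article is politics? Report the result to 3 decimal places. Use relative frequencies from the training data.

politics: (31/76) × (16/31) × (27/31) × (8/31) × (20/31) ≈ 0.0305285
sports: (18/76) × (5/18) × (16/18) × (9/18) × (6/18) ≈ 0.00974659
technology: (27/76) × (23/27) × (9/27) × (11/27) × (8/27) ≈ 0.0121772
P(politics | x) = 0.0305285 / 0.05245229 ≈ 0.582

0.582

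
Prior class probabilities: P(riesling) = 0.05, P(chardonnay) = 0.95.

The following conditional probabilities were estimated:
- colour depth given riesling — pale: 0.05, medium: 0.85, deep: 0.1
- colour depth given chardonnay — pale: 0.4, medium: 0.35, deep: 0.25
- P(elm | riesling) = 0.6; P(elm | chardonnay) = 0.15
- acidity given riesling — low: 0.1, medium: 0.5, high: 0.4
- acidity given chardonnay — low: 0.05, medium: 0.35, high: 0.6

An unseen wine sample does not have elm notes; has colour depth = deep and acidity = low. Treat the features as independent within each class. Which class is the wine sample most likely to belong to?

riesling: 0.05 × 0.1 × (1−0.6) × 0.1 = 0.0002
chardonnay: 0.95 × 0.25 × (1−0.15) × 0.05 = 0.01009375
Highest score → chardonnay.

chardonnay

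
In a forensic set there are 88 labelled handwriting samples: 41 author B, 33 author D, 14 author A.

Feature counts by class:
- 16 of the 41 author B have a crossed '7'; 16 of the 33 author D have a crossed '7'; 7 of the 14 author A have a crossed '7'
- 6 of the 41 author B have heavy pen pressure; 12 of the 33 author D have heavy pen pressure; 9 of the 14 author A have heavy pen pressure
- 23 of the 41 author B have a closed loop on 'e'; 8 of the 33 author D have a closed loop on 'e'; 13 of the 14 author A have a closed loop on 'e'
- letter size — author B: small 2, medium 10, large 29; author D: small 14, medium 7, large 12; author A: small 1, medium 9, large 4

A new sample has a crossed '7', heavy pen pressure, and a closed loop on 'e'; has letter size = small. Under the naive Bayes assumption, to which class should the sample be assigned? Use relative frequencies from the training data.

author B: (41/88) × (16/41) × (6/41) × (23/41) × (2/41) ≈ 0.000728106
author D: (33/88) × (16/33) × (12/33) × (8/33) × (14/33) ≈ 0.00679978
author A: (14/88) × (7/14) × (9/14) × (13/14) × (1/14) ≈ 0.0033917
Highest score → author D.

author D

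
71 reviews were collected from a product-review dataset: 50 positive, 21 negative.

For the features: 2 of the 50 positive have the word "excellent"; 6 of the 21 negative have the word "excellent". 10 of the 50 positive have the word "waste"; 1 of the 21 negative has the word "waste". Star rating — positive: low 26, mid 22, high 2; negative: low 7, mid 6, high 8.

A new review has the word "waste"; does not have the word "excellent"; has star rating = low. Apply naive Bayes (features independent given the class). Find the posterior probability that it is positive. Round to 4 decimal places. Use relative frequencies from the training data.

positive: (50/71) × (48/50) × (10/50) × (26/50) ≈ 0.0703099
negative: (21/71) × (15/21) × (1/21) × (7/21) ≈ 0.00335345
P(positive | x) = 0.0703099 / 0.07366335 ≈ 0.9545

0.9545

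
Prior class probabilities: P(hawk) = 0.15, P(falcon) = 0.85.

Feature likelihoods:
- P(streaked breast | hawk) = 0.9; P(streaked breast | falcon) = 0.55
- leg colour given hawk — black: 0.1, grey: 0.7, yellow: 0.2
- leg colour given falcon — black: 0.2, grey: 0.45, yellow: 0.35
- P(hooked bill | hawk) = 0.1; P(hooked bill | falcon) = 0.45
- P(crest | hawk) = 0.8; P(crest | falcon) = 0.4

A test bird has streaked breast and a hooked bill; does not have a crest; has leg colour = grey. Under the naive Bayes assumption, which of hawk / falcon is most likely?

falcon

hawk: 0.15 × 0.9 × 0.7 × 0.1 × (1−0.8) = 0.00189
falcon: 0.85 × 0.55 × 0.45 × 0.45 × (1−0.4) = 0.05680125
Highest score → falcon.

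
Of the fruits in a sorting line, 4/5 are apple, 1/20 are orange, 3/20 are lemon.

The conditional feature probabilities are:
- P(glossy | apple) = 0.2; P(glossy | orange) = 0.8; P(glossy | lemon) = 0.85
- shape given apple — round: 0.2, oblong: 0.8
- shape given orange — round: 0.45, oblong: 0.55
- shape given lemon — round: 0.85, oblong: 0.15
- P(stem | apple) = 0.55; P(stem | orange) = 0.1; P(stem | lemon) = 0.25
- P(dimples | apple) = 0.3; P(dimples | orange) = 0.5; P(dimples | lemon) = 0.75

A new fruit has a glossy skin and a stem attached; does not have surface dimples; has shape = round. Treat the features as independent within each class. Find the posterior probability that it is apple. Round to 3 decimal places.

apple: 0.8 × 0.2 × 0.2 × 0.55 × (1−0.3) = 0.01232
orange: 0.05 × 0.8 × 0.45 × 0.1 × (1−0.5) = 0.0009
lemon: 0.15 × 0.85 × 0.85 × 0.25 × (1−0.75) = 0.0067734375
P(apple | x) = 0.01232 / 0.0199934375 ≈ 0.616

0.616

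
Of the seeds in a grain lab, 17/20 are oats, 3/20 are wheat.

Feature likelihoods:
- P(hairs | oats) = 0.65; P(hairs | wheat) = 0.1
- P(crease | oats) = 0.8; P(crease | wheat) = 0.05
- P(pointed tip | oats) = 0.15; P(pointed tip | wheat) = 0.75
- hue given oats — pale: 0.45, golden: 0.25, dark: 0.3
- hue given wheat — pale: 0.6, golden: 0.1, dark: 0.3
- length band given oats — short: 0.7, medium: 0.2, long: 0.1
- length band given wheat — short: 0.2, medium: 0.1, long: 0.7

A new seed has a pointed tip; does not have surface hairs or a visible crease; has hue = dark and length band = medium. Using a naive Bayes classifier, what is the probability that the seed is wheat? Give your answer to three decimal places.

oats: 0.85 × (1−0.65) × (1−0.8) × 0.15 × 0.3 × 0.2 = 0.0005355
wheat: 0.15 × (1−0.1) × (1−0.05) × 0.75 × 0.3 × 0.1 = 0.002885625
P(wheat | x) = 0.002885625 / 0.003421125 ≈ 0.843

0.843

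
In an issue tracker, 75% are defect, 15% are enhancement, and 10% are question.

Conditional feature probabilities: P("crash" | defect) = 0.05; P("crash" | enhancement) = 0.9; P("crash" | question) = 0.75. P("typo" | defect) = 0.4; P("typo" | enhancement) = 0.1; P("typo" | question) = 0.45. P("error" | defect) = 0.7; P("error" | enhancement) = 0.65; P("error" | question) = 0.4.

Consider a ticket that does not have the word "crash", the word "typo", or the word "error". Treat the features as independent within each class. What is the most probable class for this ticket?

defect: 0.75 × (1−0.05) × (1−0.4) × (1−0.7) = 0.12825
enhancement: 0.15 × (1−0.9) × (1−0.1) × (1−0.65) = 0.004725
question: 0.1 × (1−0.75) × (1−0.45) × (1−0.4) = 0.00825
Highest score → defect.

defect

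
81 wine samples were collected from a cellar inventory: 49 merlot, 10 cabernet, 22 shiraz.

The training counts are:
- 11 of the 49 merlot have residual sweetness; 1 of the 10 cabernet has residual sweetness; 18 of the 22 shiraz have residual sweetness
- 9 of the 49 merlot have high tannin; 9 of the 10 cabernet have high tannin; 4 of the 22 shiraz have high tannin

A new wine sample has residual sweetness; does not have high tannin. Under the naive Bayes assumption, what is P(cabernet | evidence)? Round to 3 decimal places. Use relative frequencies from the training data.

merlot: (49/81) × (11/49) × (40/49) ≈ 0.110859
cabernet: (10/81) × (1/10) × (1/10) ≈ 0.00123457
shiraz: (22/81) × (18/22) × (18/22) ≈ 0.181818
P(cabernet | x) = 0.00123457 / 0.29391157 ≈ 0.004

0.004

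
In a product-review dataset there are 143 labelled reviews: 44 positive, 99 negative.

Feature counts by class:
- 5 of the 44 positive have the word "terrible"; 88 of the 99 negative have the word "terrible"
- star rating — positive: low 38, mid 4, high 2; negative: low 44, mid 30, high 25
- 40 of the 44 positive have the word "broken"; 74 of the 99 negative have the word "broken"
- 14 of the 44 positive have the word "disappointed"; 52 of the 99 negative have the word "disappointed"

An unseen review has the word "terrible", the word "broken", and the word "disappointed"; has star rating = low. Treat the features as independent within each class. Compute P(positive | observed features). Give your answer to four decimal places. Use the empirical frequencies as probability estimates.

0.0752

positive: (44/143) × (5/44) × (38/44) × (40/44) × (14/44) ≈ 0.00873469
negative: (99/143) × (88/99) × (44/99) × (74/99) × (52/99) ≈ 0.107381
P(positive | x) = 0.00873469 / 0.11611569 ≈ 0.0752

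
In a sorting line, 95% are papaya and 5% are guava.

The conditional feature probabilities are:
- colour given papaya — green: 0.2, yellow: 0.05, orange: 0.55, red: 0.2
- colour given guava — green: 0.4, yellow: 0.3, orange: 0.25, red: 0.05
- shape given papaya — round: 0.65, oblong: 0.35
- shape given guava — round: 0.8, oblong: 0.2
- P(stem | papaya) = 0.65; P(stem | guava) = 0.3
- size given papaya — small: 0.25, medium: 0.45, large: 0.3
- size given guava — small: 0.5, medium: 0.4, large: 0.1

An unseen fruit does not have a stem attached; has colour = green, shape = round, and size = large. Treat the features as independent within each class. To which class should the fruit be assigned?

papaya: 0.95 × 0.2 × 0.65 × (1−0.65) × 0.3 = 0.0129675
guava: 0.05 × 0.4 × 0.8 × (1−0.3) × 0.1 = 0.00112
Highest score → papaya.

papaya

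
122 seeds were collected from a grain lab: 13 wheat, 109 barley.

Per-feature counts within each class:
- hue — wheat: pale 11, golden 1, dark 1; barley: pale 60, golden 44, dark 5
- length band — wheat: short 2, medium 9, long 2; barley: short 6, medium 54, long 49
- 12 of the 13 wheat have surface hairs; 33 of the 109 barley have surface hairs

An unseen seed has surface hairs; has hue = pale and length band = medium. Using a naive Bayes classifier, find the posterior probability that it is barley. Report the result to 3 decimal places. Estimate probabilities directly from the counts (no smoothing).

0.561

wheat: (13/122) × (11/13) × (9/13) × (12/13) ≈ 0.0576196
barley: (109/122) × (60/109) × (54/109) × (33/109) ≈ 0.0737643
P(barley | x) = 0.0737643 / 0.1313839 ≈ 0.561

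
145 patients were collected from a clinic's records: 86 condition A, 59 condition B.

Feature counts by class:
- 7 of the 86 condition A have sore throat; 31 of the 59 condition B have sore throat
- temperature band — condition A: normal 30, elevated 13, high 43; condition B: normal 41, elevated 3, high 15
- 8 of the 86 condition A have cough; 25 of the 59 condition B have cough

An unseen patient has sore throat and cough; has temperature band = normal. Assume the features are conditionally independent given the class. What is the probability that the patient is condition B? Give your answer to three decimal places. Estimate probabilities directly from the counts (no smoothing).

0.976

condition A: (86/145) × (7/86) × (30/86) × (8/86) ≈ 0.00156655
condition B: (59/145) × (31/59) × (41/59) × (25/59) ≈ 0.0629526
P(condition B | x) = 0.0629526 / 0.06451915 ≈ 0.976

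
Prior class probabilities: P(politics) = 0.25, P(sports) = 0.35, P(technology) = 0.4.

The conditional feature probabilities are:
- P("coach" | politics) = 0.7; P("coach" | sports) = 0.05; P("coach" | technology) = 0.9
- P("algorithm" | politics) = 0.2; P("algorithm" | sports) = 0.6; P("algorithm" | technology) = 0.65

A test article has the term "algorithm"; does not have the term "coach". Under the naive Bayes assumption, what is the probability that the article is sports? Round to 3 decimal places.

0.830

politics: 0.25 × (1−0.7) × 0.2 = 0.015
sports: 0.35 × (1−0.05) × 0.6 = 0.1995
technology: 0.4 × (1−0.9) × 0.65 = 0.026
P(sports | x) = 0.1995 / 0.2405 ≈ 0.830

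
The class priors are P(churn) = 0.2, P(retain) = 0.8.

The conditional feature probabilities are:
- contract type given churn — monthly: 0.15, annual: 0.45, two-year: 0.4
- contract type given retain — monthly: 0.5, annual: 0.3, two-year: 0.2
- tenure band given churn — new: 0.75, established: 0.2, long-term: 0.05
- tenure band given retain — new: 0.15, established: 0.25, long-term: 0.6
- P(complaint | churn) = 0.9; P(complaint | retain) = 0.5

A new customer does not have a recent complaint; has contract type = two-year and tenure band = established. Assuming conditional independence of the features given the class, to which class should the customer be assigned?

retain

churn: 0.2 × 0.4 × 0.2 × (1−0.9) = 0.0016
retain: 0.8 × 0.2 × 0.25 × (1−0.5) = 0.02
Highest score → retain.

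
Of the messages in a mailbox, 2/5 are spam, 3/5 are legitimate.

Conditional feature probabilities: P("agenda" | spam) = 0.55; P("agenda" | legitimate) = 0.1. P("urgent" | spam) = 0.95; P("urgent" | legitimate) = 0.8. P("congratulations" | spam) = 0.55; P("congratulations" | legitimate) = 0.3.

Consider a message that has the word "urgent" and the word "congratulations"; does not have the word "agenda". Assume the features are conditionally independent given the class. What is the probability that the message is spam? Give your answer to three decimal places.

spam: 0.4 × (1−0.55) × 0.95 × 0.55 = 0.09405
legitimate: 0.6 × (1−0.1) × 0.8 × 0.3 = 0.1296
P(spam | x) = 0.09405 / 0.22365 ≈ 0.421

0.421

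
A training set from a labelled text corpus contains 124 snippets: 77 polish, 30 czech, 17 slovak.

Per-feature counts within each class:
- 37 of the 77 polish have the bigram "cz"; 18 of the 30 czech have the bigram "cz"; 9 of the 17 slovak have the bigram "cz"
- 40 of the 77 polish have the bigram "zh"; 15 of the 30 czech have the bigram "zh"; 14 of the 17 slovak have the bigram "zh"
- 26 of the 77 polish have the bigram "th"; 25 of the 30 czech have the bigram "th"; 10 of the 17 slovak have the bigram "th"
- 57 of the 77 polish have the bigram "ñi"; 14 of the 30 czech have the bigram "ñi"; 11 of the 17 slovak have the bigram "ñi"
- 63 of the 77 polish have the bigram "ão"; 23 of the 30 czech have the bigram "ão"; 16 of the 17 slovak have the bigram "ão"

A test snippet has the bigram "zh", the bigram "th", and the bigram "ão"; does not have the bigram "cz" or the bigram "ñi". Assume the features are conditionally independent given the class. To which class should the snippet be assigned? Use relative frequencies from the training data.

polish: (77/124) × (40/77) × (40/77) × (26/77) × (20/77) × (63/77) ≈ 0.0120248
czech: (30/124) × (12/30) × (15/30) × (25/30) × (16/30) × (23/30) ≈ 0.0164875
slovak: (17/124) × (8/17) × (14/17) × (10/17) × (6/17) × (16/17) ≈ 0.0103818
Highest score → czech.

czech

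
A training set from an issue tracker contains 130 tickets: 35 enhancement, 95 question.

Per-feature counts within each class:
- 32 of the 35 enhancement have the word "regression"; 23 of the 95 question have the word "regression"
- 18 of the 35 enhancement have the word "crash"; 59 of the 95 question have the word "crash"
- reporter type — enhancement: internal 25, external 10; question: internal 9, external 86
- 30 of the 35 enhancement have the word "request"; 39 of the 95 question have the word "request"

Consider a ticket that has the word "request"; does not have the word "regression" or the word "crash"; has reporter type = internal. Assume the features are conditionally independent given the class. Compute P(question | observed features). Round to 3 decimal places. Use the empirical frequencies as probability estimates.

enhancement: (35/130) × (3/35) × (17/35) × (25/35) × (30/35) ≈ 0.00686253
question: (95/130) × (72/95) × (36/95) × (9/95) × (39/95) ≈ 0.00816259
P(question | x) = 0.00816259 / 0.01502512 ≈ 0.543

0.543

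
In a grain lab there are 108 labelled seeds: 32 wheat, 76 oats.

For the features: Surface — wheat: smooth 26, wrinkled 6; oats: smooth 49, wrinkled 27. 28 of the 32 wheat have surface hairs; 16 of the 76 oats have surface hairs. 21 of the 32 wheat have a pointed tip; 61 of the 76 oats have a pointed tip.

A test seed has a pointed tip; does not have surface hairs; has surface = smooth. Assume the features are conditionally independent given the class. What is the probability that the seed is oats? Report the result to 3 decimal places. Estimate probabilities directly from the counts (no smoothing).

0.936

wheat: (32/108) × (26/32) × (4/32) × (21/32) ≈ 0.0197483
oats: (76/108) × (49/76) × (60/76) × (61/76) ≈ 0.287492
P(oats | x) = 0.287492 / 0.3072403 ≈ 0.936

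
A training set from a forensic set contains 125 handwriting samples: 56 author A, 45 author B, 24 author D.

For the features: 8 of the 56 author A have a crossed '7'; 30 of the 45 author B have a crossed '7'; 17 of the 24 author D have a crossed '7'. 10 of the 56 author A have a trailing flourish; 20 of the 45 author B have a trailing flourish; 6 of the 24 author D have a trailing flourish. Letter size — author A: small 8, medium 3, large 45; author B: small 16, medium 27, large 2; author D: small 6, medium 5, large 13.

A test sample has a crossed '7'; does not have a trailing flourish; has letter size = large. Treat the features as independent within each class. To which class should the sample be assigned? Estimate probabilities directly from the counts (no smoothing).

author D

author A: (56/125) × (8/56) × (46/56) × (45/56) ≈ 0.0422449
author B: (45/125) × (30/45) × (25/45) × (2/45) ≈ 0.00592593
author D: (24/125) × (17/24) × (18/24) × (13/24) = 0.05525
Highest score → author D.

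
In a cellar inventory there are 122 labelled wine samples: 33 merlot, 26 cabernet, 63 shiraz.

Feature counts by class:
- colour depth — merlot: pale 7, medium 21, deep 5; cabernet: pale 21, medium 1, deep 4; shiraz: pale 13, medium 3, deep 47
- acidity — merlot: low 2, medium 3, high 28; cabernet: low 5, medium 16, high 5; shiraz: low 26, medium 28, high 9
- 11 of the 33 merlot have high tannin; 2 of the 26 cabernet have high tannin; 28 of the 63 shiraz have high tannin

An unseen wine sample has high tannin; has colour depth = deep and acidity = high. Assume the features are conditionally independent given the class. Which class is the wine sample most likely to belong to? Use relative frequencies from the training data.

shiraz

merlot: (33/122) × (5/33) × (28/33) × (11/33) ≈ 0.0115913
cabernet: (26/122) × (4/26) × (5/26) × (2/26) ≈ 0.000485013
shiraz: (63/122) × (47/63) × (9/63) × (28/63) ≈ 0.0244601
Highest score → shiraz.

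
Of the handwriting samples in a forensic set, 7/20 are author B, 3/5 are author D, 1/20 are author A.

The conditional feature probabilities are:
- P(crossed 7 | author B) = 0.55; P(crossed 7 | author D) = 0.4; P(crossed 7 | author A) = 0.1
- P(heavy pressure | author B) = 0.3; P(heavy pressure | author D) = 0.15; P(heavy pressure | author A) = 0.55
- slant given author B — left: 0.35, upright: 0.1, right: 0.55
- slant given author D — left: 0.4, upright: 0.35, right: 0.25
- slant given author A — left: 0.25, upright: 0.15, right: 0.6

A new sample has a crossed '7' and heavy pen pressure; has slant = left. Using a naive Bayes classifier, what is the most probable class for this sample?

author B

author B: 0.35 × 0.55 × 0.3 × 0.35 = 0.0202125
author D: 0.6 × 0.4 × 0.15 × 0.4 = 0.0144
author A: 0.05 × 0.1 × 0.55 × 0.25 = 0.0006875
Highest score → author B.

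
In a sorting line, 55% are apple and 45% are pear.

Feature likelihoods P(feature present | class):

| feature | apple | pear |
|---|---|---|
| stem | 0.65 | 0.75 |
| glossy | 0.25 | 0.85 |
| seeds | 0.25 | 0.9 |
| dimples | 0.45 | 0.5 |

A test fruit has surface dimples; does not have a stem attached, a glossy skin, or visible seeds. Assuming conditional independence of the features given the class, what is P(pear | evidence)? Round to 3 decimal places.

apple: 0.55 × (1−0.65) × (1−0.25) × (1−0.25) × 0.45 = 0.0487265625
pear: 0.45 × (1−0.75) × (1−0.85) × (1−0.9) × 0.5 = 0.00084375
P(pear | x) = 0.00084375 / 0.0495703125 ≈ 0.017

0.017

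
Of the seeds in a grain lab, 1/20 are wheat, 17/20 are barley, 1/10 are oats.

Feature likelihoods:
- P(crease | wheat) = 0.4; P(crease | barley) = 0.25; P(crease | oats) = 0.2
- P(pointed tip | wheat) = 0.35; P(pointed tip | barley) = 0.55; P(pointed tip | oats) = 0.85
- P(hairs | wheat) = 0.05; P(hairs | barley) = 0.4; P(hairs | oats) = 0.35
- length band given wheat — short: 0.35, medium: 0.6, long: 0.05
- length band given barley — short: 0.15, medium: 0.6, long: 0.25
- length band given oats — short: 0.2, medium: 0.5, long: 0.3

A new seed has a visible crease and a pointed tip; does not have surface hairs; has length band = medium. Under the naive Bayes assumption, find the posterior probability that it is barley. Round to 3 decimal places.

wheat: 0.05 × 0.4 × 0.35 × (1−0.05) × 0.6 = 0.00399
barley: 0.85 × 0.25 × 0.55 × (1−0.4) × 0.6 = 0.042075
oats: 0.1 × 0.2 × 0.85 × (1−0.35) × 0.5 = 0.005525
P(barley | x) = 0.042075 / 0.05159 ≈ 0.816

0.816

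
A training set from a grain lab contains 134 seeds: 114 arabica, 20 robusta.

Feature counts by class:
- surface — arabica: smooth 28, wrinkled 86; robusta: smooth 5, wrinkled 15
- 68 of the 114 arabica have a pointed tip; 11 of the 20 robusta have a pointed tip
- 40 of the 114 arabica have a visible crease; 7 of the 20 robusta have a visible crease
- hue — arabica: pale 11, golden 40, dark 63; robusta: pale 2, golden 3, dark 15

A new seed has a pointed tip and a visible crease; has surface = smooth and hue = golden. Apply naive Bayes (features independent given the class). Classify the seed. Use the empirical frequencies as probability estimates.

arabica

arabica: (114/134) × (28/114) × (68/114) × (40/114) × (40/114) ≈ 0.015345
robusta: (20/134) × (5/20) × (11/20) × (7/20) × (3/20) ≈ 0.00107743
Highest score → arabica.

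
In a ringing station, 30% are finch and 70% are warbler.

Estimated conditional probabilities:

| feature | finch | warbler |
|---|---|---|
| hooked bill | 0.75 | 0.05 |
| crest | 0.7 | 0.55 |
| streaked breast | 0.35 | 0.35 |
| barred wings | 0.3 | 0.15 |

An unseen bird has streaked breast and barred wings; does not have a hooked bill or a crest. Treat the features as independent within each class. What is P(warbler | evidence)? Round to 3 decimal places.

finch: 0.3 × (1−0.75) × (1−0.7) × 0.35 × 0.3 = 0.0023625
warbler: 0.7 × (1−0.05) × (1−0.55) × 0.35 × 0.15 = 0.015710625
P(warbler | x) = 0.015710625 / 0.018073125 ≈ 0.869

0.869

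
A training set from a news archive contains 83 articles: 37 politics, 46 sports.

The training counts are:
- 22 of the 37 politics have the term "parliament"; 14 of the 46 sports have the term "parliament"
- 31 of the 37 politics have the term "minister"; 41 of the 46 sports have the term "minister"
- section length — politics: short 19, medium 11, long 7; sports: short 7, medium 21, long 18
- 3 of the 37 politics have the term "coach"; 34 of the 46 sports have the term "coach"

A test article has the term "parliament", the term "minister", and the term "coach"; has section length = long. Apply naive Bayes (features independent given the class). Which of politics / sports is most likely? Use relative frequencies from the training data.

politics: (37/83) × (22/37) × (31/37) × (7/37) × (3/37) ≈ 0.00340659
sports: (46/83) × (14/46) × (41/46) × (18/46) × (34/46) ≈ 0.0434822
Highest score → sports.

sports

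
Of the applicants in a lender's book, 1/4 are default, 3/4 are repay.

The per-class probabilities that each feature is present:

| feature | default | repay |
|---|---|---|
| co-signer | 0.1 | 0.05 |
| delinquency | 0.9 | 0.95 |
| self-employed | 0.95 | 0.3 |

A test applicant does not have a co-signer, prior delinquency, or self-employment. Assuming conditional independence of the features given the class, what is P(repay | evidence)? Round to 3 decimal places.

default: 0.25 × (1−0.1) × (1−0.9) × (1−0.95) = 0.001125
repay: 0.75 × (1−0.05) × (1−0.95) × (1−0.3) = 0.0249375
P(repay | x) = 0.0249375 / 0.0260625 ≈ 0.957

0.957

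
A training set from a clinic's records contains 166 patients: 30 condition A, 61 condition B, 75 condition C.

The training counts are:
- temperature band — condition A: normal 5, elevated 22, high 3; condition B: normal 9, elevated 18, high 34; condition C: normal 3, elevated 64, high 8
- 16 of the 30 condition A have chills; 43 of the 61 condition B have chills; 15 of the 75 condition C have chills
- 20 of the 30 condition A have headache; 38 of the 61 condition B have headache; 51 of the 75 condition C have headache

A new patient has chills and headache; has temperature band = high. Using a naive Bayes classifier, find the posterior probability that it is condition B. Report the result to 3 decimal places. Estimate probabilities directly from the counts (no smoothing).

0.874

condition A: (30/166) × (3/30) × (16/30) × (20/30) ≈ 0.0064257
condition B: (61/166) × (34/61) × (43/61) × (38/61) ≈ 0.0899421
condition C: (75/166) × (8/75) × (15/75) × (51/75) ≈ 0.00655422
P(condition B | x) = 0.0899421 / 0.10292202 ≈ 0.874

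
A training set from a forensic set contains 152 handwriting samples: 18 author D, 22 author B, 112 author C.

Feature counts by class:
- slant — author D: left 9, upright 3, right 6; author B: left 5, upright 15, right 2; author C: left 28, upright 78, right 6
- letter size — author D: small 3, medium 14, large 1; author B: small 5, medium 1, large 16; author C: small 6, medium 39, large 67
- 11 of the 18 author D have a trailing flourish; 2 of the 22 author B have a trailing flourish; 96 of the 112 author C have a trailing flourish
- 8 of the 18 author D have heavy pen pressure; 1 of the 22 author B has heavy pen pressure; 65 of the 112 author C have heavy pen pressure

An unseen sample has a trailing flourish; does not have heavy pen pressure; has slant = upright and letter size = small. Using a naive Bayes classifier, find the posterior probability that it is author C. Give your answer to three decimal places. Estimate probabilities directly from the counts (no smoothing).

author D: (18/152) × (3/18) × (3/18) × (11/18) × (10/18) ≈ 0.0011168
author B: (22/152) × (15/22) × (5/22) × (2/22) × (21/22) ≈ 0.00194625
author C: (112/152) × (78/112) × (6/112) × (96/112) × (47/112) ≈ 0.0098882
P(author C | x) = 0.0098882 / 0.01295125 ≈ 0.763

0.763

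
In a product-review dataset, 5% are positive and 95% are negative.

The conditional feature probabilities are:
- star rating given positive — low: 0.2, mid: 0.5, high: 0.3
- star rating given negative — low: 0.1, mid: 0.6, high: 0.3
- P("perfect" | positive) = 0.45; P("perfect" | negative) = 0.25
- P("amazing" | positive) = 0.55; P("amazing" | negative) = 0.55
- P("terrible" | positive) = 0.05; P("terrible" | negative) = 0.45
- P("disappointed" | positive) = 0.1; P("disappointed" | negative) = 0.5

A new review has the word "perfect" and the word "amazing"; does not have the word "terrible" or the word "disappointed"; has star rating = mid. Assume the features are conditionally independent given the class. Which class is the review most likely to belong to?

negative

positive: 0.05 × 0.5 × 0.45 × 0.55 × (1−0.05) × (1−0.1) = 0.0052903125
negative: 0.95 × 0.6 × 0.25 × 0.55 × (1−0.45) × (1−0.5) = 0.021553125
Highest score → negative.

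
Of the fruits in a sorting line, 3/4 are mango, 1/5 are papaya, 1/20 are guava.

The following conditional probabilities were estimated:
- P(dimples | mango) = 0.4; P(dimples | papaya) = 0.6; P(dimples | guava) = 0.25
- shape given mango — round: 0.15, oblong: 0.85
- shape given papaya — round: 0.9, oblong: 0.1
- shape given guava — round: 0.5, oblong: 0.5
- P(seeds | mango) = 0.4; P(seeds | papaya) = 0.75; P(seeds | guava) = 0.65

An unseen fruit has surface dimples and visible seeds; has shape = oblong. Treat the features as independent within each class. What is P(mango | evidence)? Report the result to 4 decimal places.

0.8865

mango: 0.75 × 0.4 × 0.85 × 0.4 = 0.102
papaya: 0.2 × 0.6 × 0.1 × 0.75 = 0.009
guava: 0.05 × 0.25 × 0.5 × 0.65 = 0.0040625
P(mango | x) = 0.102 / 0.1150625 ≈ 0.8865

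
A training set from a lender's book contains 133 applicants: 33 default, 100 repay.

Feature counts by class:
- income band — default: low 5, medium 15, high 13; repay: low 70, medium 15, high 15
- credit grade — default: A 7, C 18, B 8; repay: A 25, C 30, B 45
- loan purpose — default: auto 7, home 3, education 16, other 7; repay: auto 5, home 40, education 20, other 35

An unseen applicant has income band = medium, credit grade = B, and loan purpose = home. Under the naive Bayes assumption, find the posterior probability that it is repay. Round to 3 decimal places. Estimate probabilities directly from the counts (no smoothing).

0.891

default: (33/133) × (15/33) × (8/33) × (3/33) ≈ 0.00248555
repay: (100/133) × (15/100) × (45/100) × (40/100) ≈ 0.0203008
P(repay | x) = 0.0203008 / 0.02278635 ≈ 0.891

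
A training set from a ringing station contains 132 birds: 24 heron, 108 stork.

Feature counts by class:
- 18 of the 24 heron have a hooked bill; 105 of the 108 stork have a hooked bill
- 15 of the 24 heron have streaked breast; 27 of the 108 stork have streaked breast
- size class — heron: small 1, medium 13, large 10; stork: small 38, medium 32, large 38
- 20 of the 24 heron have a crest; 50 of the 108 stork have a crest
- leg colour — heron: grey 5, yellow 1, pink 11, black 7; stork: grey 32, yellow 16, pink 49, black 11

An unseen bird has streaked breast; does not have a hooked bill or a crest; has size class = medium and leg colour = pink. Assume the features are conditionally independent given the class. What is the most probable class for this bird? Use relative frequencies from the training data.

heron

heron: (24/132) × (6/24) × (15/24) × (13/24) × (4/24) × (11/24) ≈ 0.00117549
stork: (108/132) × (3/108) × (27/108) × (32/108) × (58/108) × (49/108) ≈ 0.000410195
Highest score → heron.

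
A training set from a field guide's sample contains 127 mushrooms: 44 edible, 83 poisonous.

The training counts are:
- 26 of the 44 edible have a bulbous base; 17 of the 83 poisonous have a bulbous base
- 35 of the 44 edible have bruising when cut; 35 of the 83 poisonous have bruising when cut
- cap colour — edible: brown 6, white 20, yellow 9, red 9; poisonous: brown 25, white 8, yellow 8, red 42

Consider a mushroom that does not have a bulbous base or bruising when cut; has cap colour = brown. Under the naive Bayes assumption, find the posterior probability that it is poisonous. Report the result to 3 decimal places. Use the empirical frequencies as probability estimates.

edible: (44/127) × (18/44) × (9/44) × (6/44) ≈ 0.00395328
poisonous: (83/127) × (66/83) × (48/83) × (25/83) ≈ 0.0905243
P(poisonous | x) = 0.0905243 / 0.09447758 ≈ 0.958

0.958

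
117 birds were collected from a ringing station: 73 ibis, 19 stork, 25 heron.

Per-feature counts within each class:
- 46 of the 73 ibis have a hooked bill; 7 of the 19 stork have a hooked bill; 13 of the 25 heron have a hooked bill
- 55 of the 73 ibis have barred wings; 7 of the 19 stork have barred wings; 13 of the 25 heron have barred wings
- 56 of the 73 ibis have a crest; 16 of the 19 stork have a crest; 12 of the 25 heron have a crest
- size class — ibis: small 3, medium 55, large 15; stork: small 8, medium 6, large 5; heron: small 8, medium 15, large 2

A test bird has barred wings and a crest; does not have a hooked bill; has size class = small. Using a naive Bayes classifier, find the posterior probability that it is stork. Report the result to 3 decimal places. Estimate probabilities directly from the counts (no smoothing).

ibis: (73/117) × (27/73) × (55/73) × (56/73) × (3/73) ≈ 0.00548127
stork: (19/117) × (12/19) × (7/19) × (16/19) × (8/19) ≈ 0.0133981
heron: (25/117) × (12/25) × (13/25) × (12/25) × (8/25) = 0.008192
P(stork | x) = 0.0133981 / 0.02707137 ≈ 0.495

0.495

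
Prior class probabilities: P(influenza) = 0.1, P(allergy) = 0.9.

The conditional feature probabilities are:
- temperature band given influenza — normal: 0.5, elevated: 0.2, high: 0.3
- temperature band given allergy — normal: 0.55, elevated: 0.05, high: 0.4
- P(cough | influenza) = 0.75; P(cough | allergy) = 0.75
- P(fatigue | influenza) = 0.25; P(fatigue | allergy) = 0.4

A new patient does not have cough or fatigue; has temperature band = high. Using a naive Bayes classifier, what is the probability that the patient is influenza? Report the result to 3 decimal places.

0.094

influenza: 0.1 × 0.3 × (1−0.75) × (1−0.25) = 0.005625
allergy: 0.9 × 0.4 × (1−0.75) × (1−0.4) = 0.054
P(influenza | x) = 0.005625 / 0.059625 ≈ 0.094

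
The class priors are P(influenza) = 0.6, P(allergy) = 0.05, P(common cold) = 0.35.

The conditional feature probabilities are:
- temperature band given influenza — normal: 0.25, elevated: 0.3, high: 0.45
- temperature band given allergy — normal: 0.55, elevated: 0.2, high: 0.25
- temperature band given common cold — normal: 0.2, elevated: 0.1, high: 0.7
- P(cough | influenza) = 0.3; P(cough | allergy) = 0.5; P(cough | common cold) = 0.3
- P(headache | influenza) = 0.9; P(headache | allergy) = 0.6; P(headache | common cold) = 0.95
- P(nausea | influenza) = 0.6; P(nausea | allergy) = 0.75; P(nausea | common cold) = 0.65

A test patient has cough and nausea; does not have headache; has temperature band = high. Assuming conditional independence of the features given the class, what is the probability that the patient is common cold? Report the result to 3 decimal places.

0.262

influenza: 0.6 × 0.45 × 0.3 × (1−0.9) × 0.6 = 0.00486
allergy: 0.05 × 0.25 × 0.5 × (1−0.6) × 0.75 = 0.001875
common cold: 0.35 × 0.7 × 0.3 × (1−0.95) × 0.65 = 0.00238875
P(common cold | x) = 0.00238875 / 0.00912375 ≈ 0.262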